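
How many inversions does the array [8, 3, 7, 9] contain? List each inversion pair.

Finding inversions in [8, 3, 7, 9]:

(0, 1): arr[0]=8 > arr[1]=3
(0, 2): arr[0]=8 > arr[2]=7

Total inversions: 2

The array has 2 inversion(s): (0,1), (0,2). Each pair (i,j) satisfies i < j and arr[i] > arr[j].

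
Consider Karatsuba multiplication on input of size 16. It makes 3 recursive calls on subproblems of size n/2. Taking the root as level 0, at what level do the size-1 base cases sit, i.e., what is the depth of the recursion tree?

For divide and conquer with division factor 2:

Problem sizes at each level:
Level 0: 16
Level 1: 8
Level 2: 4
Level 3: 2
Level 4: 1

The root is level 0 and the size-1 base case is level 4 (the tree spans levels 0 through 4, i.e. 5 levels counting the root), so the depth is the number of divisions: log_2(16) = 4

The recursion tree depth is log_2(16) = 4. At each level, the problem size is divided by 2, so it takes 4 divisions to reduce to a base case of size 1. The algorithm makes 3 recursive calls at each level.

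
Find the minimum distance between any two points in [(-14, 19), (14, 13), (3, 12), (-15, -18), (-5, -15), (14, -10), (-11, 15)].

Computing all pairwise distances among 7 points:

d((-14, 19), (14, 13)) = 28.6356
d((-14, 19), (3, 12)) = 18.3848
d((-14, 19), (-15, -18)) = 37.0135
d((-14, 19), (-5, -15)) = 35.171
d((-14, 19), (14, -10)) = 40.3113
d((-14, 19), (-11, 15)) = 5.0 <-- minimum
d((14, 13), (3, 12)) = 11.0454
d((14, 13), (-15, -18)) = 42.45
d((14, 13), (-5, -15)) = 33.8378
d((14, 13), (14, -10)) = 23.0
d((14, 13), (-11, 15)) = 25.0799
d((3, 12), (-15, -18)) = 34.9857
d((3, 12), (-5, -15)) = 28.1603
d((3, 12), (14, -10)) = 24.5967
d((3, 12), (-11, 15)) = 14.3178
d((-15, -18), (-5, -15)) = 10.4403
d((-15, -18), (14, -10)) = 30.0832
d((-15, -18), (-11, 15)) = 33.2415
d((-5, -15), (14, -10)) = 19.6469
d((-5, -15), (-11, 15)) = 30.5941
d((14, -10), (-11, 15)) = 35.3553

Closest pair: (-14, 19) and (-11, 15) with distance 5.0

The closest pair is (-14, 19) and (-11, 15) with Euclidean distance 5.0. For 7 points, brute-force pairwise comparison is shown above. For large n, the divide-and-conquer algorithm (sort by x, recurse on halves, check the dividing strip) achieves O(n log n).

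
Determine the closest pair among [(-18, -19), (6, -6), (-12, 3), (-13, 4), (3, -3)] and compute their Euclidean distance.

Computing all pairwise distances among 5 points:

d((-18, -19), (6, -6)) = 27.2947
d((-18, -19), (-12, 3)) = 22.8035
d((-18, -19), (-13, 4)) = 23.5372
d((-18, -19), (3, -3)) = 26.4008
d((6, -6), (-12, 3)) = 20.1246
d((6, -6), (-13, 4)) = 21.4709
d((6, -6), (3, -3)) = 4.2426
d((-12, 3), (-13, 4)) = 1.4142 <-- minimum
d((-12, 3), (3, -3)) = 16.1555
d((-13, 4), (3, -3)) = 17.4642

Closest pair: (-12, 3) and (-13, 4) with distance 1.4142

The closest pair is (-12, 3) and (-13, 4) with Euclidean distance 1.4142. For 5 points, brute-force pairwise comparison is shown above. For large n, the divide-and-conquer algorithm (sort by x, recurse on halves, check the dividing strip) achieves O(n log n).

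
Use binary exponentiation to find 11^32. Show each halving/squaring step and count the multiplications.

Computing 11^32 by squaring (build up from 11^1; each line after the first costs one multiplication):

11^1 = 11
11^2 = (11^1)^2 = 11^2 = 121
11^4 = (11^2)^2 = 121^2 = 14641
11^8 = (11^4)^2 = 14641^2 = 214358881
11^16 = (11^8)^2 = 214358881^2 = 45949729863572161
11^32 = (11^16)^2 = 45949729863572161^2 = 2111377674535255285545615254209921

Result: 2111377674535255285545615254209921
Multiplications needed: 5 (5 lines after 11^1)

11^32 = 2111377674535255285545615254209921. Using exponentiation by squaring, this requires 5 multiplications. The key idea: if the exponent is even, square the half-power; if odd, multiply by the base once.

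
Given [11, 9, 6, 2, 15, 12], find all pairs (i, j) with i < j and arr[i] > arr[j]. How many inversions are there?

Finding inversions in [11, 9, 6, 2, 15, 12]:

(0, 1): arr[0]=11 > arr[1]=9
(0, 2): arr[0]=11 > arr[2]=6
(0, 3): arr[0]=11 > arr[3]=2
(1, 2): arr[1]=9 > arr[2]=6
(1, 3): arr[1]=9 > arr[3]=2
(2, 3): arr[2]=6 > arr[3]=2
(4, 5): arr[4]=15 > arr[5]=12

Total inversions: 7

The array has 7 inversion(s): (0,1), (0,2), (0,3), (1,2), (1,3), (2,3), (4,5). Each pair (i,j) satisfies i < j and arr[i] > arr[j].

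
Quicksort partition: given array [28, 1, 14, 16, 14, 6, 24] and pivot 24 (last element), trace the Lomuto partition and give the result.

Lomuto partition with pivot = 24:

Initial array: [28, 1, 14, 16, 14, 6, 24]

arr[0]=28 > 24: no swap
arr[1]=1 <= 24: swap with position 0, array becomes [1, 28, 14, 16, 14, 6, 24]
arr[2]=14 <= 24: swap with position 1, array becomes [1, 14, 28, 16, 14, 6, 24]
arr[3]=16 <= 24: swap with position 2, array becomes [1, 14, 16, 28, 14, 6, 24]
arr[4]=14 <= 24: swap with position 3, array becomes [1, 14, 16, 14, 28, 6, 24]
arr[5]=6 <= 24: swap with position 4, array becomes [1, 14, 16, 14, 6, 28, 24]

Place pivot at position 5: [1, 14, 16, 14, 6, 24, 28]
Pivot position: 5

After partitioning with pivot 24, the array becomes [1, 14, 16, 14, 6, 24, 28]. The pivot is placed at index 5. All elements to the left of the pivot are <= 24, and all elements to the right are > 24.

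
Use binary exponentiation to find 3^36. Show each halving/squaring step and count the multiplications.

Computing 3^36 by squaring (build up from 3^1; each line after the first costs one multiplication):

3^1 = 3
3^2 = (3^1)^2 = 3^2 = 9
3^4 = (3^2)^2 = 9^2 = 81
3^8 = (3^4)^2 = 81^2 = 6561
3^9 = 3 * 3^8 = 3 * 6561 = 19683
3^18 = (3^9)^2 = 19683^2 = 387420489
3^36 = (3^18)^2 = 387420489^2 = 150094635296999121

Result: 150094635296999121
Multiplications needed: 6 (6 lines after 3^1)

3^36 = 150094635296999121. Using exponentiation by squaring, this requires 6 multiplications. The key idea: if the exponent is even, square the half-power; if odd, multiply by the base once.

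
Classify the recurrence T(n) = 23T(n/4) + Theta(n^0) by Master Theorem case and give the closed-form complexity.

Master Theorem for T(n) = 23T(n/4) + O(n^0):

a = 23, b = 4, c = 0
log_b(a) = log_4(23) = 2.2618

Case 1: c = 0 < log_4(23) = 2.2618
T(n) = O(n^(log_4 23))

For T(n) = 23T(n/4) + O(n^0): log_4(23) = 2.2618. This is Case 1 of the Master Theorem (c < log_b(a), work dominated by leaves), giving O(n^(log_4 23)).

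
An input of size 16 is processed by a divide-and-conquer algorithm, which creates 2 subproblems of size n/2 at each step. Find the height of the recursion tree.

For divide and conquer with division factor 2:

Problem sizes at each level:
Level 0: 16
Level 1: 8
Level 2: 4
Level 3: 2
Level 4: 1

The root is level 0 and the size-1 base case is level 4 (the tree spans levels 0 through 4, i.e. 5 levels counting the root), so the depth is the number of divisions: log_2(16) = 4

The recursion tree depth is log_2(16) = 4. At each level, the problem size is divided by 2, so it takes 4 divisions to reduce to a base case of size 1. The algorithm makes 2 recursive calls at each level.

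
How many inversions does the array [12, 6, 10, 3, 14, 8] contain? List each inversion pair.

Finding inversions in [12, 6, 10, 3, 14, 8]:

(0, 1): arr[0]=12 > arr[1]=6
(0, 2): arr[0]=12 > arr[2]=10
(0, 3): arr[0]=12 > arr[3]=3
(0, 5): arr[0]=12 > arr[5]=8
(1, 3): arr[1]=6 > arr[3]=3
(2, 3): arr[2]=10 > arr[3]=3
(2, 5): arr[2]=10 > arr[5]=8
(4, 5): arr[4]=14 > arr[5]=8

Total inversions: 8

The array has 8 inversion(s): (0,1), (0,2), (0,3), (0,5), (1,3), (2,3), (2,5), (4,5). Each pair (i,j) satisfies i < j and arr[i] > arr[j].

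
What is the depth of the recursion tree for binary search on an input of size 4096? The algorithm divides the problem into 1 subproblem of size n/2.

For divide and conquer with division factor 2:

Problem sizes at each level:
Level 0: 4096
Level 1: 2048
Level 2: 1024
Level 3: 512
Level 4: 256
Level 5: 128
Level 6: 64
Level 7: 32
Level 8: 16
Level 9: 8
Level 10: 4
Level 11: 2
Level 12: 1

The root is level 0 and the size-1 base case is level 12 (the tree spans levels 0 through 12, i.e. 13 levels counting the root), so the depth is the number of divisions: log_2(4096) = 12

The recursion tree depth is log_2(4096) = 12. At each level, the problem size is divided by 2, so it takes 12 divisions to reduce to a base case of size 1. The algorithm makes 1 recursive call at each level.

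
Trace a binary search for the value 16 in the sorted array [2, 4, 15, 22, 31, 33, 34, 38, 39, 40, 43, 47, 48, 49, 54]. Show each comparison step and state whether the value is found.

Binary search for 16 in [2, 4, 15, 22, 31, 33, 34, 38, 39, 40, 43, 47, 48, 49, 54]:

lo=0, hi=14, mid=7, arr[mid]=38 -> 38 > 16, search left half
lo=0, hi=6, mid=3, arr[mid]=22 -> 22 > 16, search left half
lo=0, hi=2, mid=1, arr[mid]=4 -> 4 < 16, search right half
lo=2, hi=2, mid=2, arr[mid]=15 -> 15 < 16, search right half
lo=3 > hi=2, target 16 not found

Binary search determines that 16 is not in the array after 4 comparisons. The search space was exhausted without finding the target.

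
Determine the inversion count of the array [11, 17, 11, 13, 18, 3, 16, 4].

Finding inversions in [11, 17, 11, 13, 18, 3, 16, 4]:

(0, 5): arr[0]=11 > arr[5]=3
(0, 7): arr[0]=11 > arr[7]=4
(1, 2): arr[1]=17 > arr[2]=11
(1, 3): arr[1]=17 > arr[3]=13
(1, 5): arr[1]=17 > arr[5]=3
(1, 6): arr[1]=17 > arr[6]=16
(1, 7): arr[1]=17 > arr[7]=4
(2, 5): arr[2]=11 > arr[5]=3
(2, 7): arr[2]=11 > arr[7]=4
(3, 5): arr[3]=13 > arr[5]=3
(3, 7): arr[3]=13 > arr[7]=4
(4, 5): arr[4]=18 > arr[5]=3
(4, 6): arr[4]=18 > arr[6]=16
(4, 7): arr[4]=18 > arr[7]=4
(6, 7): arr[6]=16 > arr[7]=4

Total inversions: 15

The array has 15 inversion(s): (0,5), (0,7), (1,2), (1,3), (1,5), (1,6), (1,7), (2,5), (2,7), (3,5), (3,7), (4,5), (4,6), (4,7), (6,7). Each pair (i,j) satisfies i < j and arr[i] > arr[j].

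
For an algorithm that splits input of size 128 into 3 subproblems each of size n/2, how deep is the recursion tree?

For divide and conquer with division factor 2:

Problem sizes at each level:
Level 0: 128
Level 1: 64
Level 2: 32
Level 3: 16
Level 4: 8
Level 5: 4
Level 6: 2
Level 7: 1

The root is level 0 and the size-1 base case is level 7 (the tree spans levels 0 through 7, i.e. 8 levels counting the root), so the depth is the number of divisions: log_2(128) = 7

The recursion tree depth is log_2(128) = 7. At each level, the problem size is divided by 2, so it takes 7 divisions to reduce to a base case of size 1. The algorithm makes 3 recursive calls at each level.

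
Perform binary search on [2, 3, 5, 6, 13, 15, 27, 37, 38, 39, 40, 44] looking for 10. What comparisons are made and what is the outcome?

Binary search for 10 in [2, 3, 5, 6, 13, 15, 27, 37, 38, 39, 40, 44]:

lo=0, hi=11, mid=5, arr[mid]=15 -> 15 > 10, search left half
lo=0, hi=4, mid=2, arr[mid]=5 -> 5 < 10, search right half
lo=3, hi=4, mid=3, arr[mid]=6 -> 6 < 10, search right half
lo=4, hi=4, mid=4, arr[mid]=13 -> 13 > 10, search left half
lo=4 > hi=3, target 10 not found

Binary search determines that 10 is not in the array after 4 comparisons. The search space was exhausted without finding the target.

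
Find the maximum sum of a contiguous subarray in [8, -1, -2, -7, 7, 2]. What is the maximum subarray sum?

Using Kadane's algorithm on [8, -1, -2, -7, 7, 2]:

Scanning through the array:
Position 1 (value -1): max_ending_here = 7, max_so_far = 8
Position 2 (value -2): max_ending_here = 5, max_so_far = 8
Position 3 (value -7): max_ending_here = -2, max_so_far = 8
Position 4 (value 7): max_ending_here = 7, max_so_far = 8
Position 5 (value 2): max_ending_here = 9, max_so_far = 9

Maximum subarray: [7, 2]
Maximum sum: 9

The maximum subarray is [7, 2] with sum 9. This subarray runs from index 4 to index 5.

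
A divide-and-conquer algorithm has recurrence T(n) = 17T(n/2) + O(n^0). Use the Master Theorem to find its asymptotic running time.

Master Theorem for T(n) = 17T(n/2) + O(n^0):

a = 17, b = 2, c = 0
log_b(a) = log_2(17) = 4.0875

Case 1: c = 0 < log_2(17) = 4.0875
T(n) = O(n^(log_2 17))

For T(n) = 17T(n/2) + O(n^0): log_2(17) = 4.0875. This is Case 1 of the Master Theorem (c < log_b(a), work dominated by leaves), giving O(n^(log_2 17)).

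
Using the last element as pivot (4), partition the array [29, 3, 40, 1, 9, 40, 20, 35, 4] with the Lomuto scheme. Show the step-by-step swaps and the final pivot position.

Lomuto partition with pivot = 4:

Initial array: [29, 3, 40, 1, 9, 40, 20, 35, 4]

arr[0]=29 > 4: no swap
arr[1]=3 <= 4: swap with position 0, array becomes [3, 29, 40, 1, 9, 40, 20, 35, 4]
arr[2]=40 > 4: no swap
arr[3]=1 <= 4: swap with position 1, array becomes [3, 1, 40, 29, 9, 40, 20, 35, 4]
arr[4]=9 > 4: no swap
arr[5]=40 > 4: no swap
arr[6]=20 > 4: no swap
arr[7]=35 > 4: no swap

Place pivot at position 2: [3, 1, 4, 29, 9, 40, 20, 35, 40]
Pivot position: 2

After partitioning with pivot 4, the array becomes [3, 1, 4, 29, 9, 40, 20, 35, 40]. The pivot is placed at index 2. All elements to the left of the pivot are <= 4, and all elements to the right are > 4.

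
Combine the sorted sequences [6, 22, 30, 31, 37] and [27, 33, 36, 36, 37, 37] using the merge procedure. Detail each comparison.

Merging process:

Compare 6 vs 27: take 6 from left. Merged: [6]
Compare 22 vs 27: take 22 from left. Merged: [6, 22]
Compare 30 vs 27: take 27 from right. Merged: [6, 22, 27]
Compare 30 vs 33: take 30 from left. Merged: [6, 22, 27, 30]
Compare 31 vs 33: take 31 from left. Merged: [6, 22, 27, 30, 31]
Compare 37 vs 33: take 33 from right. Merged: [6, 22, 27, 30, 31, 33]
Compare 37 vs 36: take 36 from right. Merged: [6, 22, 27, 30, 31, 33, 36]
Compare 37 vs 36: take 36 from right. Merged: [6, 22, 27, 30, 31, 33, 36, 36]
Compare 37 vs 37: take 37 from left. Merged: [6, 22, 27, 30, 31, 33, 36, 36, 37]
Append remaining from right: [37, 37]. Merged: [6, 22, 27, 30, 31, 33, 36, 36, 37, 37, 37]

Final merged array: [6, 22, 27, 30, 31, 33, 36, 36, 37, 37, 37]
Total comparisons: 9

The merged array is [6, 22, 27, 30, 31, 33, 36, 36, 37, 37, 37], requiring 9 comparisons. The merge step runs in O(n) time where n is the total number of elements.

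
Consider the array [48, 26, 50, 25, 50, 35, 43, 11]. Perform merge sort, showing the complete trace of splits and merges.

Merge sort trace:

Split: [48, 26, 50, 25, 50, 35, 43, 11] -> [48, 26, 50, 25] and [50, 35, 43, 11]
  Split: [48, 26, 50, 25] -> [48, 26] and [50, 25]
    Split: [48, 26] -> [48] and [26]
    Merge: [48] + [26] -> [26, 48]
    Split: [50, 25] -> [50] and [25]
    Merge: [50] + [25] -> [25, 50]
  Merge: [26, 48] + [25, 50] -> [25, 26, 48, 50]
  Split: [50, 35, 43, 11] -> [50, 35] and [43, 11]
    Split: [50, 35] -> [50] and [35]
    Merge: [50] + [35] -> [35, 50]
    Split: [43, 11] -> [43] and [11]
    Merge: [43] + [11] -> [11, 43]
  Merge: [35, 50] + [11, 43] -> [11, 35, 43, 50]
Merge: [25, 26, 48, 50] + [11, 35, 43, 50] -> [11, 25, 26, 35, 43, 48, 50, 50]

Final sorted array: [11, 25, 26, 35, 43, 48, 50, 50]

The merge sort proceeds by recursively splitting the array and merging sorted halves.
After all merges, the sorted array is [11, 25, 26, 35, 43, 48, 50, 50].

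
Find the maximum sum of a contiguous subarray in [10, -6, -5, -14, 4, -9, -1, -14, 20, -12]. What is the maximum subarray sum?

Using Kadane's algorithm on [10, -6, -5, -14, 4, -9, -1, -14, 20, -12]:

Scanning through the array:
Position 1 (value -6): max_ending_here = 4, max_so_far = 10
Position 2 (value -5): max_ending_here = -1, max_so_far = 10
Position 3 (value -14): max_ending_here = -14, max_so_far = 10
Position 4 (value 4): max_ending_here = 4, max_so_far = 10
Position 5 (value -9): max_ending_here = -5, max_so_far = 10
Position 6 (value -1): max_ending_here = -1, max_so_far = 10
Position 7 (value -14): max_ending_here = -14, max_so_far = 10
Position 8 (value 20): max_ending_here = 20, max_so_far = 20
Position 9 (value -12): max_ending_here = 8, max_so_far = 20

Maximum subarray: [20]
Maximum sum: 20

The maximum subarray is [20] with sum 20. This subarray runs from index 8 to index 8.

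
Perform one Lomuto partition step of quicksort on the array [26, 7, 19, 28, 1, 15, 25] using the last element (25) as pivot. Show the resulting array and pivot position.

Lomuto partition with pivot = 25:

Initial array: [26, 7, 19, 28, 1, 15, 25]

arr[0]=26 > 25: no swap
arr[1]=7 <= 25: swap with position 0, array becomes [7, 26, 19, 28, 1, 15, 25]
arr[2]=19 <= 25: swap with position 1, array becomes [7, 19, 26, 28, 1, 15, 25]
arr[3]=28 > 25: no swap
arr[4]=1 <= 25: swap with position 2, array becomes [7, 19, 1, 28, 26, 15, 25]
arr[5]=15 <= 25: swap with position 3, array becomes [7, 19, 1, 15, 26, 28, 25]

Place pivot at position 4: [7, 19, 1, 15, 25, 28, 26]
Pivot position: 4

After partitioning with pivot 25, the array becomes [7, 19, 1, 15, 25, 28, 26]. The pivot is placed at index 4. All elements to the left of the pivot are <= 25, and all elements to the right are > 25.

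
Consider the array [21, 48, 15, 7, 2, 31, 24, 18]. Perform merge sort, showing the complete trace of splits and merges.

Merge sort trace:

Split: [21, 48, 15, 7, 2, 31, 24, 18] -> [21, 48, 15, 7] and [2, 31, 24, 18]
  Split: [21, 48, 15, 7] -> [21, 48] and [15, 7]
    Split: [21, 48] -> [21] and [48]
    Merge: [21] + [48] -> [21, 48]
    Split: [15, 7] -> [15] and [7]
    Merge: [15] + [7] -> [7, 15]
  Merge: [21, 48] + [7, 15] -> [7, 15, 21, 48]
  Split: [2, 31, 24, 18] -> [2, 31] and [24, 18]
    Split: [2, 31] -> [2] and [31]
    Merge: [2] + [31] -> [2, 31]
    Split: [24, 18] -> [24] and [18]
    Merge: [24] + [18] -> [18, 24]
  Merge: [2, 31] + [18, 24] -> [2, 18, 24, 31]
Merge: [7, 15, 21, 48] + [2, 18, 24, 31] -> [2, 7, 15, 18, 21, 24, 31, 48]

Final sorted array: [2, 7, 15, 18, 21, 24, 31, 48]

The merge sort proceeds by recursively splitting the array and merging sorted halves.
After all merges, the sorted array is [2, 7, 15, 18, 21, 24, 31, 48].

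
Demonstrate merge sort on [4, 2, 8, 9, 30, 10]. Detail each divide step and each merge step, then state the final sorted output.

Merge sort trace:

Split: [4, 2, 8, 9, 30, 10] -> [4, 2, 8] and [9, 30, 10]
  Split: [4, 2, 8] -> [4] and [2, 8]
    Split: [2, 8] -> [2] and [8]
    Merge: [2] + [8] -> [2, 8]
  Merge: [4] + [2, 8] -> [2, 4, 8]
  Split: [9, 30, 10] -> [9] and [30, 10]
    Split: [30, 10] -> [30] and [10]
    Merge: [30] + [10] -> [10, 30]
  Merge: [9] + [10, 30] -> [9, 10, 30]
Merge: [2, 4, 8] + [9, 10, 30] -> [2, 4, 8, 9, 10, 30]

Final sorted array: [2, 4, 8, 9, 10, 30]

The merge sort proceeds by recursively splitting the array and merging sorted halves.
After all merges, the sorted array is [2, 4, 8, 9, 10, 30].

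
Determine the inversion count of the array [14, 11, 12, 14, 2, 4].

Finding inversions in [14, 11, 12, 14, 2, 4]:

(0, 1): arr[0]=14 > arr[1]=11
(0, 2): arr[0]=14 > arr[2]=12
(0, 4): arr[0]=14 > arr[4]=2
(0, 5): arr[0]=14 > arr[5]=4
(1, 4): arr[1]=11 > arr[4]=2
(1, 5): arr[1]=11 > arr[5]=4
(2, 4): arr[2]=12 > arr[4]=2
(2, 5): arr[2]=12 > arr[5]=4
(3, 4): arr[3]=14 > arr[4]=2
(3, 5): arr[3]=14 > arr[5]=4

Total inversions: 10

The array has 10 inversion(s): (0,1), (0,2), (0,4), (0,5), (1,4), (1,5), (2,4), (2,5), (3,4), (3,5). Each pair (i,j) satisfies i < j and arr[i] > arr[j].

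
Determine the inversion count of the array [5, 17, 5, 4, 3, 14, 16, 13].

Finding inversions in [5, 17, 5, 4, 3, 14, 16, 13]:

(0, 3): arr[0]=5 > arr[3]=4
(0, 4): arr[0]=5 > arr[4]=3
(1, 2): arr[1]=17 > arr[2]=5
(1, 3): arr[1]=17 > arr[3]=4
(1, 4): arr[1]=17 > arr[4]=3
(1, 5): arr[1]=17 > arr[5]=14
(1, 6): arr[1]=17 > arr[6]=16
(1, 7): arr[1]=17 > arr[7]=13
(2, 3): arr[2]=5 > arr[3]=4
(2, 4): arr[2]=5 > arr[4]=3
(3, 4): arr[3]=4 > arr[4]=3
(5, 7): arr[5]=14 > arr[7]=13
(6, 7): arr[6]=16 > arr[7]=13

Total inversions: 13

The array has 13 inversion(s): (0,3), (0,4), (1,2), (1,3), (1,4), (1,5), (1,6), (1,7), (2,3), (2,4), (3,4), (5,7), (6,7). Each pair (i,j) satisfies i < j and arr[i] > arr[j].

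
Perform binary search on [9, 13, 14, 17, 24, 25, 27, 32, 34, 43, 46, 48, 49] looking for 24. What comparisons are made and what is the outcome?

Binary search for 24 in [9, 13, 14, 17, 24, 25, 27, 32, 34, 43, 46, 48, 49]:

lo=0, hi=12, mid=6, arr[mid]=27 -> 27 > 24, search left half
lo=0, hi=5, mid=2, arr[mid]=14 -> 14 < 24, search right half
lo=3, hi=5, mid=4, arr[mid]=24 -> Found target at index 4!

Binary search finds 24 at index 4 after 3 comparisons. The search repeatedly halves the search space by comparing with the middle element.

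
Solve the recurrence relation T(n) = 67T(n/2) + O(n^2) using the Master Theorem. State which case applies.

Master Theorem for T(n) = 67T(n/2) + O(n^2):

a = 67, b = 2, c = 2
log_b(a) = log_2(67) = 6.0661

Case 1: c = 2 < log_2(67) = 6.0661
T(n) = O(n^(log_2 67))

For T(n) = 67T(n/2) + O(n^2): log_2(67) = 6.0661. This is Case 1 of the Master Theorem (c < log_b(a), work dominated by leaves), giving O(n^(log_2 67)).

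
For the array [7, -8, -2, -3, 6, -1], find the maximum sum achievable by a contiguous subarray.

Using Kadane's algorithm on [7, -8, -2, -3, 6, -1]:

Scanning through the array:
Position 1 (value -8): max_ending_here = -1, max_so_far = 7
Position 2 (value -2): max_ending_here = -2, max_so_far = 7
Position 3 (value -3): max_ending_here = -3, max_so_far = 7
Position 4 (value 6): max_ending_here = 6, max_so_far = 7
Position 5 (value -1): max_ending_here = 5, max_so_far = 7

Maximum subarray: [7]
Maximum sum: 7

The maximum subarray is [7] with sum 7. This subarray runs from index 0 to index 0.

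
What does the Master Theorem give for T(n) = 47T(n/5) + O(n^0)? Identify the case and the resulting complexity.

Master Theorem for T(n) = 47T(n/5) + O(n^0):

a = 47, b = 5, c = 0
log_b(a) = log_5(47) = 2.3922

Case 1: c = 0 < log_5(47) = 2.3922
T(n) = O(n^(log_5 47))

For T(n) = 47T(n/5) + O(n^0): log_5(47) = 2.3922. This is Case 1 of the Master Theorem (c < log_b(a), work dominated by leaves), giving O(n^(log_5 47)).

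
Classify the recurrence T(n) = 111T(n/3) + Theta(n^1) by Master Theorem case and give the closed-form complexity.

Master Theorem for T(n) = 111T(n/3) + O(n^1):

a = 111, b = 3, c = 1
log_b(a) = log_3(111) = 4.2868

Case 1: c = 1 < log_3(111) = 4.2868
T(n) = O(n^(log_3 111))

For T(n) = 111T(n/3) + O(n^1): log_3(111) = 4.2868. This is Case 1 of the Master Theorem (c < log_b(a), work dominated by leaves), giving O(n^(log_3 111)).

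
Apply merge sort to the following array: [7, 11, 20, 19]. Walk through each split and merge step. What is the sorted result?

Merge sort trace:

Split: [7, 11, 20, 19] -> [7, 11] and [20, 19]
  Split: [7, 11] -> [7] and [11]
  Merge: [7] + [11] -> [7, 11]
  Split: [20, 19] -> [20] and [19]
  Merge: [20] + [19] -> [19, 20]
Merge: [7, 11] + [19, 20] -> [7, 11, 19, 20]

Final sorted array: [7, 11, 19, 20]

The merge sort proceeds by recursively splitting the array and merging sorted halves.
After all merges, the sorted array is [7, 11, 19, 20].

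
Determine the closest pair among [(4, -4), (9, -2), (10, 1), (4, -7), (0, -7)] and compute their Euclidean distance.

Computing all pairwise distances among 5 points:

d((4, -4), (9, -2)) = 5.3852
d((4, -4), (10, 1)) = 7.8102
d((4, -4), (4, -7)) = 3.0 <-- minimum
d((4, -4), (0, -7)) = 5.0
d((9, -2), (10, 1)) = 3.1623
d((9, -2), (4, -7)) = 7.0711
d((9, -2), (0, -7)) = 10.2956
d((10, 1), (4, -7)) = 10.0
d((10, 1), (0, -7)) = 12.8062
d((4, -7), (0, -7)) = 4.0

Closest pair: (4, -4) and (4, -7) with distance 3.0

The closest pair is (4, -4) and (4, -7) with Euclidean distance 3.0. For 5 points, brute-force pairwise comparison is shown above. For large n, the divide-and-conquer algorithm (sort by x, recurse on halves, check the dividing strip) achieves O(n log n).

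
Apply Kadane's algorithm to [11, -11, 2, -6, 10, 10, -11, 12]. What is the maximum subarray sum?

Using Kadane's algorithm on [11, -11, 2, -6, 10, 10, -11, 12]:

Scanning through the array:
Position 1 (value -11): max_ending_here = 0, max_so_far = 11
Position 2 (value 2): max_ending_here = 2, max_so_far = 11
Position 3 (value -6): max_ending_here = -4, max_so_far = 11
Position 4 (value 10): max_ending_here = 10, max_so_far = 11
Position 5 (value 10): max_ending_here = 20, max_so_far = 20
Position 6 (value -11): max_ending_here = 9, max_so_far = 20
Position 7 (value 12): max_ending_here = 21, max_so_far = 21

Maximum subarray: [10, 10, -11, 12]
Maximum sum: 21

The maximum subarray is [10, 10, -11, 12] with sum 21. This subarray runs from index 4 to index 7.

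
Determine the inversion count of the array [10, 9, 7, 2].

Finding inversions in [10, 9, 7, 2]:

(0, 1): arr[0]=10 > arr[1]=9
(0, 2): arr[0]=10 > arr[2]=7
(0, 3): arr[0]=10 > arr[3]=2
(1, 2): arr[1]=9 > arr[2]=7
(1, 3): arr[1]=9 > arr[3]=2
(2, 3): arr[2]=7 > arr[3]=2

Total inversions: 6

The array has 6 inversion(s): (0,1), (0,2), (0,3), (1,2), (1,3), (2,3). Each pair (i,j) satisfies i < j and arr[i] > arr[j].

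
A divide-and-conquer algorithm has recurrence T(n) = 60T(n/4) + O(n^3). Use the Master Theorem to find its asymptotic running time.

Master Theorem for T(n) = 60T(n/4) + O(n^3):

a = 60, b = 4, c = 3
log_b(a) = log_4(60) = 2.9534

Case 3: c = 3 > log_4(60) = 2.9534
T(n) = O(n^3) = O(n^3)

For T(n) = 60T(n/4) + O(n^3): log_4(60) = 2.9534. This is Case 3 of the Master Theorem (c > log_b(a), work dominated by root), giving O(n^3).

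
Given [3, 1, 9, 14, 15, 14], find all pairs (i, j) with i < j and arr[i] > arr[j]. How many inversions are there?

Finding inversions in [3, 1, 9, 14, 15, 14]:

(0, 1): arr[0]=3 > arr[1]=1
(4, 5): arr[4]=15 > arr[5]=14

Total inversions: 2

The array has 2 inversion(s): (0,1), (4,5). Each pair (i,j) satisfies i < j and arr[i] > arr[j].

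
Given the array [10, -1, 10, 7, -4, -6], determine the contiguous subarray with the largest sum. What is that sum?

Using Kadane's algorithm on [10, -1, 10, 7, -4, -6]:

Scanning through the array:
Position 1 (value -1): max_ending_here = 9, max_so_far = 10
Position 2 (value 10): max_ending_here = 19, max_so_far = 19
Position 3 (value 7): max_ending_here = 26, max_so_far = 26
Position 4 (value -4): max_ending_here = 22, max_so_far = 26
Position 5 (value -6): max_ending_here = 16, max_so_far = 26

Maximum subarray: [10, -1, 10, 7]
Maximum sum: 26

The maximum subarray is [10, -1, 10, 7] with sum 26. This subarray runs from index 0 to index 3.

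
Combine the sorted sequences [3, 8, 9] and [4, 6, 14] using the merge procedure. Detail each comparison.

Merging process:

Compare 3 vs 4: take 3 from left. Merged: [3]
Compare 8 vs 4: take 4 from right. Merged: [3, 4]
Compare 8 vs 6: take 6 from right. Merged: [3, 4, 6]
Compare 8 vs 14: take 8 from left. Merged: [3, 4, 6, 8]
Compare 9 vs 14: take 9 from left. Merged: [3, 4, 6, 8, 9]
Append remaining from right: [14]. Merged: [3, 4, 6, 8, 9, 14]

Final merged array: [3, 4, 6, 8, 9, 14]
Total comparisons: 5

The merged array is [3, 4, 6, 8, 9, 14], requiring 5 comparisons. The merge step runs in O(n) time where n is the total number of elements.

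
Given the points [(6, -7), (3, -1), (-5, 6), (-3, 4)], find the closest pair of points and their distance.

Computing all pairwise distances among 4 points:

d((6, -7), (3, -1)) = 6.7082
d((6, -7), (-5, 6)) = 17.0294
d((6, -7), (-3, 4)) = 14.2127
d((3, -1), (-5, 6)) = 10.6301
d((3, -1), (-3, 4)) = 7.8102
d((-5, 6), (-3, 4)) = 2.8284 <-- minimum

Closest pair: (-5, 6) and (-3, 4) with distance 2.8284

The closest pair is (-5, 6) and (-3, 4) with Euclidean distance 2.8284. For 4 points, brute-force pairwise comparison is shown above. For large n, the divide-and-conquer algorithm (sort by x, recurse on halves, check the dividing strip) achieves O(n log n).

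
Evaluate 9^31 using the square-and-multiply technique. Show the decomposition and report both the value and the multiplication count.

Computing 9^31 by squaring (build up from 9^1; each line after the first costs one multiplication):

9^1 = 9
9^2 = (9^1)^2 = 9^2 = 81
9^3 = 9 * 9^2 = 9 * 81 = 729
9^6 = (9^3)^2 = 729^2 = 531441
9^7 = 9 * 9^6 = 9 * 531441 = 4782969
9^14 = (9^7)^2 = 4782969^2 = 22876792454961
9^15 = 9 * 9^14 = 9 * 22876792454961 = 205891132094649
9^30 = (9^15)^2 = 205891132094649^2 = 42391158275216203514294433201
9^31 = 9 * 9^30 = 9 * 42391158275216203514294433201 = 381520424476945831628649898809

Result: 381520424476945831628649898809
Multiplications needed: 8 (8 lines after 9^1)

9^31 = 381520424476945831628649898809. Using exponentiation by squaring, this requires 8 multiplications. The key idea: if the exponent is even, square the half-power; if odd, multiply by the base once.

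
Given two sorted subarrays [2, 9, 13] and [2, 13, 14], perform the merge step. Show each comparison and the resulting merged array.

Merging process:

Compare 2 vs 2: take 2 from left. Merged: [2]
Compare 9 vs 2: take 2 from right. Merged: [2, 2]
Compare 9 vs 13: take 9 from left. Merged: [2, 2, 9]
Compare 13 vs 13: take 13 from left. Merged: [2, 2, 9, 13]
Append remaining from right: [13, 14]. Merged: [2, 2, 9, 13, 13, 14]

Final merged array: [2, 2, 9, 13, 13, 14]
Total comparisons: 4

The merged array is [2, 2, 9, 13, 13, 14], requiring 4 comparisons. The merge step runs in O(n) time where n is the total number of elements.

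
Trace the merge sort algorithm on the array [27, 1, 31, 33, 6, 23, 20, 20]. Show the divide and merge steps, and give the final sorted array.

Merge sort trace:

Split: [27, 1, 31, 33, 6, 23, 20, 20] -> [27, 1, 31, 33] and [6, 23, 20, 20]
  Split: [27, 1, 31, 33] -> [27, 1] and [31, 33]
    Split: [27, 1] -> [27] and [1]
    Merge: [27] + [1] -> [1, 27]
    Split: [31, 33] -> [31] and [33]
    Merge: [31] + [33] -> [31, 33]
  Merge: [1, 27] + [31, 33] -> [1, 27, 31, 33]
  Split: [6, 23, 20, 20] -> [6, 23] and [20, 20]
    Split: [6, 23] -> [6] and [23]
    Merge: [6] + [23] -> [6, 23]
    Split: [20, 20] -> [20] and [20]
    Merge: [20] + [20] -> [20, 20]
  Merge: [6, 23] + [20, 20] -> [6, 20, 20, 23]
Merge: [1, 27, 31, 33] + [6, 20, 20, 23] -> [1, 6, 20, 20, 23, 27, 31, 33]

Final sorted array: [1, 6, 20, 20, 23, 27, 31, 33]

The merge sort proceeds by recursively splitting the array and merging sorted halves.
After all merges, the sorted array is [1, 6, 20, 20, 23, 27, 31, 33].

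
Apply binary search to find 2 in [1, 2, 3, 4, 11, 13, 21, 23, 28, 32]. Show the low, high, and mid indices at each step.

Binary search for 2 in [1, 2, 3, 4, 11, 13, 21, 23, 28, 32]:

lo=0, hi=9, mid=4, arr[mid]=11 -> 11 > 2, search left half
lo=0, hi=3, mid=1, arr[mid]=2 -> Found target at index 1!

Binary search finds 2 at index 1 after 2 comparisons. The search repeatedly halves the search space by comparing with the middle element.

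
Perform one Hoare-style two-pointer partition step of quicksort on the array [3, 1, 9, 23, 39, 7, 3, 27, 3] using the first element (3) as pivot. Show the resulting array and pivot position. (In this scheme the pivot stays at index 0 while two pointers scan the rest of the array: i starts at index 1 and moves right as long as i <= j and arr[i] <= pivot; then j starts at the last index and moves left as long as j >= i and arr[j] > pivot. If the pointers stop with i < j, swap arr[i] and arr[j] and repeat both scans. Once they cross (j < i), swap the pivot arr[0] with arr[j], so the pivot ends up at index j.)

Hoare-style two-pointer partition with pivot = 3:

Initial array: [3, 1, 9, 23, 39, 7, 3, 27, 3]

Pointers start at i = 1, j = 8.
i stops at index 2 (arr[2]=9 > 3), j stops at index 8 (arr[8]=3 <= 3): swap arr[2] and arr[8], array becomes [3, 1, 3, 23, 39, 7, 3, 27, 9]
i stops at index 3 (arr[3]=23 > 3), j stops at index 6 (arr[6]=3 <= 3): swap arr[3] and arr[6], array becomes [3, 1, 3, 3, 39, 7, 23, 27, 9]
i ends at 4, j ends at 3: the pointers have crossed (j < i), so scanning stops.

Swap pivot arr[0] with arr[3] to place pivot at position 3: [3, 1, 3, 3, 39, 7, 23, 27, 9]
Pivot position: 3

After partitioning with pivot 3, the array becomes [3, 1, 3, 3, 39, 7, 23, 27, 9]. The pivot is placed at index 3. All elements to the left of the pivot are <= 3, and all elements to the right are > 3.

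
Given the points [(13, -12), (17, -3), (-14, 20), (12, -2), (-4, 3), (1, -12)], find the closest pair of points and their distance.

Computing all pairwise distances among 6 points:

d((13, -12), (17, -3)) = 9.8489
d((13, -12), (-14, 20)) = 41.8688
d((13, -12), (12, -2)) = 10.0499
d((13, -12), (-4, 3)) = 22.6716
d((13, -12), (1, -12)) = 12.0
d((17, -3), (-14, 20)) = 38.6005
d((17, -3), (12, -2)) = 5.099 <-- minimum
d((17, -3), (-4, 3)) = 21.8403
d((17, -3), (1, -12)) = 18.3576
d((-14, 20), (12, -2)) = 34.0588
d((-14, 20), (-4, 3)) = 19.7231
d((-14, 20), (1, -12)) = 35.3412
d((12, -2), (-4, 3)) = 16.7631
d((12, -2), (1, -12)) = 14.8661
d((-4, 3), (1, -12)) = 15.8114

Closest pair: (17, -3) and (12, -2) with distance 5.099

The closest pair is (17, -3) and (12, -2) with Euclidean distance 5.099. For 6 points, brute-force pairwise comparison is shown above. For large n, the divide-and-conquer algorithm (sort by x, recurse on halves, check the dividing strip) achieves O(n log n).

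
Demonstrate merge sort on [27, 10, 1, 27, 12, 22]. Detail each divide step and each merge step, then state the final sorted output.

Merge sort trace:

Split: [27, 10, 1, 27, 12, 22] -> [27, 10, 1] and [27, 12, 22]
  Split: [27, 10, 1] -> [27] and [10, 1]
    Split: [10, 1] -> [10] and [1]
    Merge: [10] + [1] -> [1, 10]
  Merge: [27] + [1, 10] -> [1, 10, 27]
  Split: [27, 12, 22] -> [27] and [12, 22]
    Split: [12, 22] -> [12] and [22]
    Merge: [12] + [22] -> [12, 22]
  Merge: [27] + [12, 22] -> [12, 22, 27]
Merge: [1, 10, 27] + [12, 22, 27] -> [1, 10, 12, 22, 27, 27]

Final sorted array: [1, 10, 12, 22, 27, 27]

The merge sort proceeds by recursively splitting the array and merging sorted halves.
After all merges, the sorted array is [1, 10, 12, 22, 27, 27].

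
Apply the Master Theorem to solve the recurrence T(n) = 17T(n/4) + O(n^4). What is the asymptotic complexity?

Master Theorem for T(n) = 17T(n/4) + O(n^4):

a = 17, b = 4, c = 4
log_b(a) = log_4(17) = 2.0437

Case 3: c = 4 > log_4(17) = 2.0437
T(n) = O(n^4) = O(n^4)

For T(n) = 17T(n/4) + O(n^4): log_4(17) = 2.0437. This is Case 3 of the Master Theorem (c > log_b(a), work dominated by root), giving O(n^4).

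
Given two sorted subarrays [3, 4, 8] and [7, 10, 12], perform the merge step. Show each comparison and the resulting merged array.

Merging process:

Compare 3 vs 7: take 3 from left. Merged: [3]
Compare 4 vs 7: take 4 from left. Merged: [3, 4]
Compare 8 vs 7: take 7 from right. Merged: [3, 4, 7]
Compare 8 vs 10: take 8 from left. Merged: [3, 4, 7, 8]
Append remaining from right: [10, 12]. Merged: [3, 4, 7, 8, 10, 12]

Final merged array: [3, 4, 7, 8, 10, 12]
Total comparisons: 4

The merged array is [3, 4, 7, 8, 10, 12], requiring 4 comparisons. The merge step runs in O(n) time where n is the total number of elements.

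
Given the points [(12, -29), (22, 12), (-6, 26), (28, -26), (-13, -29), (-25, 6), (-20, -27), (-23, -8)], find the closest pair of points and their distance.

Computing all pairwise distances among 8 points:

d((12, -29), (22, 12)) = 42.2019
d((12, -29), (-6, 26)) = 57.8705
d((12, -29), (28, -26)) = 16.2788
d((12, -29), (-13, -29)) = 25.0
d((12, -29), (-25, 6)) = 50.9313
d((12, -29), (-20, -27)) = 32.0624
d((12, -29), (-23, -8)) = 40.8167
d((22, 12), (-6, 26)) = 31.305
d((22, 12), (28, -26)) = 38.4708
d((22, 12), (-13, -29)) = 53.9073
d((22, 12), (-25, 6)) = 47.3814
d((22, 12), (-20, -27)) = 57.3149
d((22, 12), (-23, -8)) = 49.2443
d((-6, 26), (28, -26)) = 62.1289
d((-6, 26), (-13, -29)) = 55.4437
d((-6, 26), (-25, 6)) = 27.5862
d((-6, 26), (-20, -27)) = 54.8179
d((-6, 26), (-23, -8)) = 38.0132
d((28, -26), (-13, -29)) = 41.1096
d((28, -26), (-25, 6)) = 61.9112
d((28, -26), (-20, -27)) = 48.0104
d((28, -26), (-23, -8)) = 54.0833
d((-13, -29), (-25, 6)) = 37.0
d((-13, -29), (-20, -27)) = 7.2801 <-- minimum
d((-13, -29), (-23, -8)) = 23.2594
d((-25, 6), (-20, -27)) = 33.3766
d((-25, 6), (-23, -8)) = 14.1421
d((-20, -27), (-23, -8)) = 19.2354

Closest pair: (-13, -29) and (-20, -27) with distance 7.2801

The closest pair is (-13, -29) and (-20, -27) with Euclidean distance 7.2801. For 8 points, brute-force pairwise comparison is shown above. For large n, the divide-and-conquer algorithm (sort by x, recurse on halves, check the dividing strip) achieves O(n log n).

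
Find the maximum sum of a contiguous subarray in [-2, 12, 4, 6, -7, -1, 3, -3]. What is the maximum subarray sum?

Using Kadane's algorithm on [-2, 12, 4, 6, -7, -1, 3, -3]:

Scanning through the array:
Position 1 (value 12): max_ending_here = 12, max_so_far = 12
Position 2 (value 4): max_ending_here = 16, max_so_far = 16
Position 3 (value 6): max_ending_here = 22, max_so_far = 22
Position 4 (value -7): max_ending_here = 15, max_so_far = 22
Position 5 (value -1): max_ending_here = 14, max_so_far = 22
Position 6 (value 3): max_ending_here = 17, max_so_far = 22
Position 7 (value -3): max_ending_here = 14, max_so_far = 22

Maximum subarray: [12, 4, 6]
Maximum sum: 22

The maximum subarray is [12, 4, 6] with sum 22. This subarray runs from index 1 to index 3.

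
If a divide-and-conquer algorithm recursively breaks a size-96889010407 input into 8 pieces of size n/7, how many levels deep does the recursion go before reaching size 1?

For divide and conquer with division factor 7:

Problem sizes at each level:
Level 0: 96889010407
Level 1: 13841287201
Level 2: 1977326743
Level 3: 282475249
Level 4: 40353607
Level 5: 5764801
Level 6: 823543
Level 7: 117649
Level 8: 16807
Level 9: 2401
Level 10: 343
Level 11: 49
Level 12: 7
Level 13: 1

The root is level 0 and the size-1 base case is level 13 (the tree spans levels 0 through 13, i.e. 14 levels counting the root), so the depth is the number of divisions: log_7(96889010407) = 13

The recursion tree depth is log_7(96889010407) = 13. At each level, the problem size is divided by 7, so it takes 13 divisions to reduce to a base case of size 1. The algorithm makes 8 recursive calls at each level.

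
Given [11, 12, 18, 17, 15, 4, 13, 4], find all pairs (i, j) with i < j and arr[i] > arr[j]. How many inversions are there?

Finding inversions in [11, 12, 18, 17, 15, 4, 13, 4]:

(0, 5): arr[0]=11 > arr[5]=4
(0, 7): arr[0]=11 > arr[7]=4
(1, 5): arr[1]=12 > arr[5]=4
(1, 7): arr[1]=12 > arr[7]=4
(2, 3): arr[2]=18 > arr[3]=17
(2, 4): arr[2]=18 > arr[4]=15
(2, 5): arr[2]=18 > arr[5]=4
(2, 6): arr[2]=18 > arr[6]=13
(2, 7): arr[2]=18 > arr[7]=4
(3, 4): arr[3]=17 > arr[4]=15
(3, 5): arr[3]=17 > arr[5]=4
(3, 6): arr[3]=17 > arr[6]=13
(3, 7): arr[3]=17 > arr[7]=4
(4, 5): arr[4]=15 > arr[5]=4
(4, 6): arr[4]=15 > arr[6]=13
(4, 7): arr[4]=15 > arr[7]=4
(6, 7): arr[6]=13 > arr[7]=4

Total inversions: 17

The array has 17 inversion(s): (0,5), (0,7), (1,5), (1,7), (2,3), (2,4), (2,5), (2,6), (2,7), (3,4), (3,5), (3,6), (3,7), (4,5), (4,6), (4,7), (6,7). Each pair (i,j) satisfies i < j and arr[i] > arr[j].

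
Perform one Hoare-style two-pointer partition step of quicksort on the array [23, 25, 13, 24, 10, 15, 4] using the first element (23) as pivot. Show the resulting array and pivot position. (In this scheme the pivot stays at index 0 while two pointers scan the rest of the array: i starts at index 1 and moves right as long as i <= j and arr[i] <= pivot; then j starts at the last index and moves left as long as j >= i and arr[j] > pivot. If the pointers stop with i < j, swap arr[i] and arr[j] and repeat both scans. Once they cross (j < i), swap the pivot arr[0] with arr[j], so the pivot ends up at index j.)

Hoare-style two-pointer partition with pivot = 23:

Initial array: [23, 25, 13, 24, 10, 15, 4]

Pointers start at i = 1, j = 6.
i stops at index 1 (arr[1]=25 > 23), j stops at index 6 (arr[6]=4 <= 23): swap arr[1] and arr[6], array becomes [23, 4, 13, 24, 10, 15, 25]
i stops at index 3 (arr[3]=24 > 23), j stops at index 5 (arr[5]=15 <= 23): swap arr[3] and arr[5], array becomes [23, 4, 13, 15, 10, 24, 25]
i ends at 5, j ends at 4: the pointers have crossed (j < i), so scanning stops.

Swap pivot arr[0] with arr[4] to place pivot at position 4: [10, 4, 13, 15, 23, 24, 25]
Pivot position: 4

After partitioning with pivot 23, the array becomes [10, 4, 13, 15, 23, 24, 25]. The pivot is placed at index 4. All elements to the left of the pivot are <= 23, and all elements to the right are > 23.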